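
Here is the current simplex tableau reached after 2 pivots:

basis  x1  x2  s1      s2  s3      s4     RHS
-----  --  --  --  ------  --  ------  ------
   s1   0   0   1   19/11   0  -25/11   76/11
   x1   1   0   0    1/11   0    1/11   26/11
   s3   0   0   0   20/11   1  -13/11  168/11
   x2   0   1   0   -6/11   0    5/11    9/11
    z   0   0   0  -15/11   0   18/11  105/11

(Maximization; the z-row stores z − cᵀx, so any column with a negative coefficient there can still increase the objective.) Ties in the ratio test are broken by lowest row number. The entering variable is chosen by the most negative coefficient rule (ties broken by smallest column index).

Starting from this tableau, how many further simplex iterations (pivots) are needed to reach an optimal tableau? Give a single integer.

2

pivot: s2 in, s1 out → z = 15
pivot: s4 in, s3 out → z = 369/23
No improving column remains; optimal.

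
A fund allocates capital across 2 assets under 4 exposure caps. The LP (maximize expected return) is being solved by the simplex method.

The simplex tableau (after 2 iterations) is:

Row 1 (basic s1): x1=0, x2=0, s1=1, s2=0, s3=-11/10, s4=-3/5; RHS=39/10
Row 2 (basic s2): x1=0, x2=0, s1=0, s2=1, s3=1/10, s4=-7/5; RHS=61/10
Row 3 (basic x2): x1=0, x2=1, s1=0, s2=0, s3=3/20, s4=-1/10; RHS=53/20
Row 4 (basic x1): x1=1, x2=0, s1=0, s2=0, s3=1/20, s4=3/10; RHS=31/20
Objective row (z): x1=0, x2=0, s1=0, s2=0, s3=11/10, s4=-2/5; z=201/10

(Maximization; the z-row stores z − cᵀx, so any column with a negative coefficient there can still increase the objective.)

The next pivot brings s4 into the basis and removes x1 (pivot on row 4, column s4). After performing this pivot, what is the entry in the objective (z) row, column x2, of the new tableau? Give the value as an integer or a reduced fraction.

0

Pivot element is row 4, column s4: 3/10.
Normalize row 4: new (row 4, x2) = 0/(3/10) = 0.
z-row ← z-row − (-2/5)·(new row 4): 0 − (-2/5)·0 = 0.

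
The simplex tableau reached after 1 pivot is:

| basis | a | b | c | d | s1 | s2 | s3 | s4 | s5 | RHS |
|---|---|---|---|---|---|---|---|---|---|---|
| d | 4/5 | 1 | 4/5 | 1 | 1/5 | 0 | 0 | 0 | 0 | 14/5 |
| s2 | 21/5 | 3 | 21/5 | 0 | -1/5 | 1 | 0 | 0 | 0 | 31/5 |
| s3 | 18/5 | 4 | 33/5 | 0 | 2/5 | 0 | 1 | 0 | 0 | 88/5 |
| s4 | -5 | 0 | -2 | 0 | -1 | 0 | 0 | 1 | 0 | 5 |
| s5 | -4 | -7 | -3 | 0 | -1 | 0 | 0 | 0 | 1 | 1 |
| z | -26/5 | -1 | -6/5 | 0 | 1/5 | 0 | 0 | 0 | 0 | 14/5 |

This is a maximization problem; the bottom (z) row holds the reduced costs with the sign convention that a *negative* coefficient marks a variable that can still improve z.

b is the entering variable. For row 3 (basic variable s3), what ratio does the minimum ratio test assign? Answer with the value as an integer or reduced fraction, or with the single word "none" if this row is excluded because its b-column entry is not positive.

Ratio = RHS / (b entry) = (88/5) / 4 = 22/5.

22/5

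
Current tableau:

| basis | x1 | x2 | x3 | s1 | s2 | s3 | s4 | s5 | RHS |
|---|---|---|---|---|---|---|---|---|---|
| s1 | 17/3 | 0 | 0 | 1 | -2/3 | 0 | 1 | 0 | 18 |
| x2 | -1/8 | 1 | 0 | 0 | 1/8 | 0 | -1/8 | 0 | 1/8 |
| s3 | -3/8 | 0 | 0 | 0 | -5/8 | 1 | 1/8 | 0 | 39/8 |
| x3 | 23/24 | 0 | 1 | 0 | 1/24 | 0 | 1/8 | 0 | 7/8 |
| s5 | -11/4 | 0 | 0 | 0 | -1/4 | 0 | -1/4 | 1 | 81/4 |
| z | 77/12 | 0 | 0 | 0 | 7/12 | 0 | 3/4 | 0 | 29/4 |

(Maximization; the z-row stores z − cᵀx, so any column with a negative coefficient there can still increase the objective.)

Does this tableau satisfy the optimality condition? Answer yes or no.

yes

No objective-row coefficient is strictly negative, so no entering variable exists; the tableau is optimal.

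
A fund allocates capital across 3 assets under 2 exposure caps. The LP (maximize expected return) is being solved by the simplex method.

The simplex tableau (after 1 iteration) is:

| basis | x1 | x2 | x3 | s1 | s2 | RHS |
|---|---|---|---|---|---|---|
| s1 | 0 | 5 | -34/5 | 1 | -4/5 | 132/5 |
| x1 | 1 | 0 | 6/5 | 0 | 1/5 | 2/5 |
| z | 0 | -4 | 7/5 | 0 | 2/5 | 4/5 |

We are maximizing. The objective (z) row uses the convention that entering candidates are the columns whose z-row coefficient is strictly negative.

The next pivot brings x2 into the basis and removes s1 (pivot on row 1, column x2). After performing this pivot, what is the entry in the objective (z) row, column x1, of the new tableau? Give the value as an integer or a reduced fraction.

Pivot element is row 1, column x2: 5.
Normalize row 1: new (row 1, x1) = 0/5 = 0.
z-row ← z-row − (-4)·(new row 1): 0 − (-4)·0 = 0.

0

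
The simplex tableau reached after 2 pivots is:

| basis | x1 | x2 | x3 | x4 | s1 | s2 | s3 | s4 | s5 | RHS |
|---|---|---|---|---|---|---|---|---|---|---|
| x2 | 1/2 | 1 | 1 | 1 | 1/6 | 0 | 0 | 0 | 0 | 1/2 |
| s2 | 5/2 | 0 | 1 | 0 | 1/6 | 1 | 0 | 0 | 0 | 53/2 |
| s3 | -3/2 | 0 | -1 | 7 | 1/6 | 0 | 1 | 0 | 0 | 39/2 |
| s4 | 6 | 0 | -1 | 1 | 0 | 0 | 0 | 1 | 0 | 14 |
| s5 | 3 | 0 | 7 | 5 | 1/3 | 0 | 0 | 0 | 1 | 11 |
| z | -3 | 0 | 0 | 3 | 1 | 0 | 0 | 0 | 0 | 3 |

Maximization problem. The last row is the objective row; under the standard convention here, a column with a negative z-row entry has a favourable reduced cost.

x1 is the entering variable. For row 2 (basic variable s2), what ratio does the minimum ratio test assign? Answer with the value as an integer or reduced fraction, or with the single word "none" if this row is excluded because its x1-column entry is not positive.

53/5

Ratio = RHS / (x1 entry) = (53/2) / (5/2) = 53/5.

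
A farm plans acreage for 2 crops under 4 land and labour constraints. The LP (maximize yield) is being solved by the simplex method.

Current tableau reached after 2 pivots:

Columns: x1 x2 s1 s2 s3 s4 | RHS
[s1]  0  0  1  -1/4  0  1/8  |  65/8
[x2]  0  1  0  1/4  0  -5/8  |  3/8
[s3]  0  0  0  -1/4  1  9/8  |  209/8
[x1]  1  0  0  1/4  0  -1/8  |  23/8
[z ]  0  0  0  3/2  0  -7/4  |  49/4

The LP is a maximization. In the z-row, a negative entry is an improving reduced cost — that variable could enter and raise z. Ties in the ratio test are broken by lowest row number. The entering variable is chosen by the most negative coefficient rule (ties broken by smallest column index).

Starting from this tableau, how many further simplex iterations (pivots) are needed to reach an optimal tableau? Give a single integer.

1

pivot: s4 in, s3 out → z = 476/9
No improving column remains; optimal.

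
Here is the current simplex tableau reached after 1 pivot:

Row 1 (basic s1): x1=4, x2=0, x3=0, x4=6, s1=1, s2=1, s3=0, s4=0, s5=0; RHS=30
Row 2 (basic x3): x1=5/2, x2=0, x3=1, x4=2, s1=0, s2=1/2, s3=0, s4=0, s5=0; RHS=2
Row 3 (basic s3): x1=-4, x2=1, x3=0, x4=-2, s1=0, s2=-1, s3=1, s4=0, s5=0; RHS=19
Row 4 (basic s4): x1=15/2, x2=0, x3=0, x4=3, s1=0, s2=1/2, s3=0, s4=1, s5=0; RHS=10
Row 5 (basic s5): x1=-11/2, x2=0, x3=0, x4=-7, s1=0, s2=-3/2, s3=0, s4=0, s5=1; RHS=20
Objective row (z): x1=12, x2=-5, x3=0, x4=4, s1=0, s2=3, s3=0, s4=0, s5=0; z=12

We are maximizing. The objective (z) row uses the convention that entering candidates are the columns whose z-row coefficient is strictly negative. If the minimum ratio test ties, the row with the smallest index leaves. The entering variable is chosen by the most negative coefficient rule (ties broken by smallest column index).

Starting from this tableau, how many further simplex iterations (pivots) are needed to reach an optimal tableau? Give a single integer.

pivot: x2 in, s3 out → z = 107
pivot: x1 in, x3 out → z = 567/5
pivot: s2 in, x1 out → z = 115
No improving column remains; optimal.

3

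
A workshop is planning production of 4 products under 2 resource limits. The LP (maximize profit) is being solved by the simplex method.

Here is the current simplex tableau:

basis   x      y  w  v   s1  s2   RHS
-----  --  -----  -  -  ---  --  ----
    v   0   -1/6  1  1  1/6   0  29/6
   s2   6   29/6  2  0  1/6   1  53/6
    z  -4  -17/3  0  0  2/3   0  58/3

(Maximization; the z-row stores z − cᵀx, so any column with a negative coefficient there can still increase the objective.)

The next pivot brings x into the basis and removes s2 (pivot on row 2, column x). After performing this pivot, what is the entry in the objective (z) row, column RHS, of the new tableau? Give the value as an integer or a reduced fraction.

227/9

Pivot element is row 2, column x: 6.
Normalize row 2: new (row 2, RHS) = (53/6)/6 = 53/36.
z-row ← z-row − (-4)·(new row 2): 58/3 − (-4)·(53/36) = 227/9.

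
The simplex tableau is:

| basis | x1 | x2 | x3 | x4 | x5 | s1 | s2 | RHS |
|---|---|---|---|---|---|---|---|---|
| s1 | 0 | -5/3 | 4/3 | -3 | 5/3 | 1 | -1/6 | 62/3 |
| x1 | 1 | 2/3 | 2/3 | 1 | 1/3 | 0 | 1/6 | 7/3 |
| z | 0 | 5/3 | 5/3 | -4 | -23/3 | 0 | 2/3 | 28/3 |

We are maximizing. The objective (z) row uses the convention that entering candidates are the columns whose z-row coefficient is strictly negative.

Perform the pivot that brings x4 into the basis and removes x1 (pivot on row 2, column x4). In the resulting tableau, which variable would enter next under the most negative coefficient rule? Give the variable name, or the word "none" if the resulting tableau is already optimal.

x5

Pivot element 1. New z-row = old z-row − (-4)·(row 2/1).
Updated z-row coefficients: x1: 4, x2: 13/3, x3: 13/3, x4: 0, x5: -19/3, s1: 0, s2: 4/3.
The most negative is -19/3 in column x5, so x5 would enter next.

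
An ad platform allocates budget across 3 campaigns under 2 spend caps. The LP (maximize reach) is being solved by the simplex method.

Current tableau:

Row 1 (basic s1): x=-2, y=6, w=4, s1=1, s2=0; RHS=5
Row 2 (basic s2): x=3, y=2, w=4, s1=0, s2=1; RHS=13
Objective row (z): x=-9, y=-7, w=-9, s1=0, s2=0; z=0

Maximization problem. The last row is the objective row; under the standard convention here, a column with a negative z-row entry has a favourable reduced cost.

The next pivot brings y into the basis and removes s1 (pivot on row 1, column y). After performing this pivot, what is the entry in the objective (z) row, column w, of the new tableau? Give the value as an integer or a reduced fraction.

-13/3

Pivot element is row 1, column y: 6.
Normalize row 1: new (row 1, w) = 4/6 = 2/3.
z-row ← z-row − (-7)·(new row 1): -9 − (-7)·(2/3) = -13/3.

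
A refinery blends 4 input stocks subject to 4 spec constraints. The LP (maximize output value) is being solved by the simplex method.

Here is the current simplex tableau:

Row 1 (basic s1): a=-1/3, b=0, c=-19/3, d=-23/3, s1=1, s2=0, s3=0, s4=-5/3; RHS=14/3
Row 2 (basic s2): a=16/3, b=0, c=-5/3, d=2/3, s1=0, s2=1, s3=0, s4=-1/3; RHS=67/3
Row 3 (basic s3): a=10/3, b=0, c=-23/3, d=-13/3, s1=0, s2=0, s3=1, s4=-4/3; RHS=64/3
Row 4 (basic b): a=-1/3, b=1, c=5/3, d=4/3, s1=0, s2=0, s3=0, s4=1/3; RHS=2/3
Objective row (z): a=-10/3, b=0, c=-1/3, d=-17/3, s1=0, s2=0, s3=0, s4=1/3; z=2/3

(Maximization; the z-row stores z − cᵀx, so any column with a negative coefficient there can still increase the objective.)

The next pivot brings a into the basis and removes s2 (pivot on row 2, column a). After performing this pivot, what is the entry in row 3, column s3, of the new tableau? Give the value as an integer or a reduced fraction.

1

Pivot element is row 2, column a: 16/3.
Normalize row 2: new (row 2, s3) = 0/(16/3) = 0.
row 3 ← row 3 − (10/3)·(new row 2): 1 − (10/3)·0 = 1.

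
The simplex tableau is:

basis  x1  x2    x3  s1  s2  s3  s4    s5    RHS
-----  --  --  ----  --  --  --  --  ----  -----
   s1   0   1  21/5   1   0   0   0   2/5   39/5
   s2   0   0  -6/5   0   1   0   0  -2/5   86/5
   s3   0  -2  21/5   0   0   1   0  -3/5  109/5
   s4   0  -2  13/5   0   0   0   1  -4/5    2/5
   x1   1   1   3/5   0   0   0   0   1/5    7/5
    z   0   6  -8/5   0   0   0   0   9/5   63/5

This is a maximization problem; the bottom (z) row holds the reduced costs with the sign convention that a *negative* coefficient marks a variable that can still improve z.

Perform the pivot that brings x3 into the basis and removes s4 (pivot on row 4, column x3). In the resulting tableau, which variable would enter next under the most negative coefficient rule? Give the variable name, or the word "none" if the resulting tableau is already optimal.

none

Pivot element 13/5. New z-row = old z-row − (-8/5)·(row 4/(13/5)).
Updated z-row coefficients: x1: 0, x2: 62/13, x3: 0, s1: 0, s2: 0, s3: 0, s4: 8/13, s5: 17/13.
No coefficient is strictly negative; the tableau after this pivot is optimal.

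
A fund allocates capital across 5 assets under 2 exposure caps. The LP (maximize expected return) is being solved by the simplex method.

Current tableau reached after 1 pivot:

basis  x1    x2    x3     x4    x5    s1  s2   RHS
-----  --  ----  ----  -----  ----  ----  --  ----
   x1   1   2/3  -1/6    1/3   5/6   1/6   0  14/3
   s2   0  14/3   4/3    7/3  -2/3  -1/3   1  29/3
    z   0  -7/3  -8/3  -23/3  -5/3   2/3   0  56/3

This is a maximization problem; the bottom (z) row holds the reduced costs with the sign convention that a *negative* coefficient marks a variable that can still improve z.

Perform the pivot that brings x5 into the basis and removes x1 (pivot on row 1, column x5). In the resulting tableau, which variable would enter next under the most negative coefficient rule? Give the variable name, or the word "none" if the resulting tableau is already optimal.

x4

Pivot element 5/6. New z-row = old z-row − (-5/3)·(row 1/(5/6)).
Updated z-row coefficients: x1: 2, x2: -1, x3: -3, x4: -7, x5: 0, s1: 1, s2: 0.
The most negative is -7 in column x4, so x4 would enter next.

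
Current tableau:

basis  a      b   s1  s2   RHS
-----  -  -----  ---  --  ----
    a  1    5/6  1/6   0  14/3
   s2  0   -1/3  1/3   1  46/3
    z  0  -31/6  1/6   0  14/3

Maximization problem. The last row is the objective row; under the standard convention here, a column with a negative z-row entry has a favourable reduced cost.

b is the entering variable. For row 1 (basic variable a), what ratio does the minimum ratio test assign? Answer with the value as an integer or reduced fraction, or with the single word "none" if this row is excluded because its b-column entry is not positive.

28/5

Ratio = RHS / (b entry) = (14/3) / (5/6) = 28/5.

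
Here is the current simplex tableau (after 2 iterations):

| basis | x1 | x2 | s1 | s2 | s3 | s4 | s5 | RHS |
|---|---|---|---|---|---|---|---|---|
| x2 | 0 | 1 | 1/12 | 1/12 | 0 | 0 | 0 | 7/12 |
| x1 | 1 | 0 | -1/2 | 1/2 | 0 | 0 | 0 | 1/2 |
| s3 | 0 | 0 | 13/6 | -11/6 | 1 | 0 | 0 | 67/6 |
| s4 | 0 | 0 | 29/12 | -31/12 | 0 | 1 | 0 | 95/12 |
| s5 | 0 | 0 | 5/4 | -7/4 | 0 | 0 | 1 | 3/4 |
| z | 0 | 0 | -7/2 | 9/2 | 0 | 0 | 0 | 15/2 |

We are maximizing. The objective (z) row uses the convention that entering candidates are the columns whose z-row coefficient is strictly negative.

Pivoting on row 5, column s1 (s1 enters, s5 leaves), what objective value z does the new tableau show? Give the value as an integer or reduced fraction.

Minimum ratio for s1: (3/4)/(5/4) = 3/5.
z changes by −(z-row coeff of s1)·ratio = −(-7/2)·(3/5) = 21/10.
New z = 15/2 + (21/10) = 48/5.

48/5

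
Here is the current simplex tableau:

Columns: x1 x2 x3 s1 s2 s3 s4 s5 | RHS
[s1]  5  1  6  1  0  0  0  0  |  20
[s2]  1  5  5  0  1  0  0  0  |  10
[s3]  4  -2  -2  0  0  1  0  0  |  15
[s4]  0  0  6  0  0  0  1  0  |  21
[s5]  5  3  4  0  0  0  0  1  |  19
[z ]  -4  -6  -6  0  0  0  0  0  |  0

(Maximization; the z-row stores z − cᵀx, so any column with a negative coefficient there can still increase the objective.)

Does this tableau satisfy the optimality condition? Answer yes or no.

no

Column x1 has objective-row coefficient -4, which is negative; an improving pivot exists, so not yet optimal.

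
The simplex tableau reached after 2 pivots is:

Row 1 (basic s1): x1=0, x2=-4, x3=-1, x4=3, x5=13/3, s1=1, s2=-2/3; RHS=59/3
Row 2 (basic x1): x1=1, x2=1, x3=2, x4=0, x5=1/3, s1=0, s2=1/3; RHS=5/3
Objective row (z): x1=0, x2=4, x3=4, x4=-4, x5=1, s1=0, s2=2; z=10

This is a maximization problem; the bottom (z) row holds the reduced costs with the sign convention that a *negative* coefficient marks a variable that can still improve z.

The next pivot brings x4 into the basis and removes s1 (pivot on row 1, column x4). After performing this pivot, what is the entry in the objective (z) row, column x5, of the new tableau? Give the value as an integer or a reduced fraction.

61/9

Pivot element is row 1, column x4: 3.
Normalize row 1: new (row 1, x5) = (13/3)/3 = 13/9.
z-row ← z-row − (-4)·(new row 1): 1 − (-4)·(13/9) = 61/9.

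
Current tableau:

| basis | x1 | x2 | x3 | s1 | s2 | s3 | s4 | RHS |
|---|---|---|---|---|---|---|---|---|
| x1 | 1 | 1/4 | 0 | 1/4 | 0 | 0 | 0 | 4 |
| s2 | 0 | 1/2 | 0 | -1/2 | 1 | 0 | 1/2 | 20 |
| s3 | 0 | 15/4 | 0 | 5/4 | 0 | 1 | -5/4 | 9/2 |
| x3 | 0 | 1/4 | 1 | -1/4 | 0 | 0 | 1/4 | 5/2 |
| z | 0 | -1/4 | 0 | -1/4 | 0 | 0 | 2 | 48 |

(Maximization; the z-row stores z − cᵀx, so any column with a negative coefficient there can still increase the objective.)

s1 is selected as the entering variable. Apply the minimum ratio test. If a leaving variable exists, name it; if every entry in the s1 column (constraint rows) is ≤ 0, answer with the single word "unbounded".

Ratios: row 1 (x1): 4/(1/4) = 16; row 2 (s2): entry -1/2 ≤ 0, skip; row 3 (s3): (9/2)/(5/4) = 18/5; row 4 (x3): entry -1/4 ≤ 0, skip.
Minimum ratio is in the s3 row, so s3 leaves.

s3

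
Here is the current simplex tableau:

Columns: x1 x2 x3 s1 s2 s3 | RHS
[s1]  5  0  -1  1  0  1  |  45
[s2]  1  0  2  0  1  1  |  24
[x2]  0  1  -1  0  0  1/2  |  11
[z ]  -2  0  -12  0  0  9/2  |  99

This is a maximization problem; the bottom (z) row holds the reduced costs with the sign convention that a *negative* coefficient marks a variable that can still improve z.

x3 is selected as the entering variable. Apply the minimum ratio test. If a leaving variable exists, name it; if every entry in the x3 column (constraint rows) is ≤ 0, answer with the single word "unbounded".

s2

Ratios: row 1 (s1): entry -1 ≤ 0, skip; row 2 (s2): 24/2 = 12; row 3 (x2): entry -1 ≤ 0, skip.
Minimum ratio is in the s2 row, so s2 leaves.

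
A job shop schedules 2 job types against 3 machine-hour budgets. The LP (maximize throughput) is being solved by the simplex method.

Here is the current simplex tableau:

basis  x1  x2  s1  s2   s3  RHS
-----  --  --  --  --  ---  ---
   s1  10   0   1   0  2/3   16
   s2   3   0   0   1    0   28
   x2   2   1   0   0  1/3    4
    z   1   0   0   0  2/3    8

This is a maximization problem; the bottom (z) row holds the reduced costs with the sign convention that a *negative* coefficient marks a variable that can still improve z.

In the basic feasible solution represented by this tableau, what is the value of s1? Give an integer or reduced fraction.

s1 is basic (row 1); its value is the RHS of that row: 16.

16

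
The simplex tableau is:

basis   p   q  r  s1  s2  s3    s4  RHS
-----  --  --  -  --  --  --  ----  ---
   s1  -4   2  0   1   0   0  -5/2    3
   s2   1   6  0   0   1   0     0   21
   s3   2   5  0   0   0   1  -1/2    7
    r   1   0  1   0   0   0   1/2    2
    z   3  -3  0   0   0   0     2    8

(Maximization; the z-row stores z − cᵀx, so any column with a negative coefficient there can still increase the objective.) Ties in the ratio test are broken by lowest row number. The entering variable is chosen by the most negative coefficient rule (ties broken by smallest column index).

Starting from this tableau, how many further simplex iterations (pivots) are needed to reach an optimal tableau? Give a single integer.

pivot: q in, s3 out → z = 61/5
No improving column remains; optimal.

1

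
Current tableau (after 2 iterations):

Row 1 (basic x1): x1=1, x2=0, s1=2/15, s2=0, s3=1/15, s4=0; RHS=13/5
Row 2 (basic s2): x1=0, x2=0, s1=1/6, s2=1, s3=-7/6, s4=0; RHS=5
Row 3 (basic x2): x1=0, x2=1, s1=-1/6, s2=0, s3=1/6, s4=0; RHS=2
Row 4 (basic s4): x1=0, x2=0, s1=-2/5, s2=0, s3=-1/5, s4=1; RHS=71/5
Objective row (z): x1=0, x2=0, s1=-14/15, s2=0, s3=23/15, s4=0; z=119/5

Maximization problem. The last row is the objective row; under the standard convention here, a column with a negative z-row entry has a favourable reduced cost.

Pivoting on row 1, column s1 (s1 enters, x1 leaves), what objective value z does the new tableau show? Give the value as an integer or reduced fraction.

Minimum ratio for s1: (13/5)/(2/15) = 39/2.
z changes by −(z-row coeff of s1)·ratio = −(-14/15)·(39/2) = 91/5.
New z = 119/5 + (91/5) = 42.

42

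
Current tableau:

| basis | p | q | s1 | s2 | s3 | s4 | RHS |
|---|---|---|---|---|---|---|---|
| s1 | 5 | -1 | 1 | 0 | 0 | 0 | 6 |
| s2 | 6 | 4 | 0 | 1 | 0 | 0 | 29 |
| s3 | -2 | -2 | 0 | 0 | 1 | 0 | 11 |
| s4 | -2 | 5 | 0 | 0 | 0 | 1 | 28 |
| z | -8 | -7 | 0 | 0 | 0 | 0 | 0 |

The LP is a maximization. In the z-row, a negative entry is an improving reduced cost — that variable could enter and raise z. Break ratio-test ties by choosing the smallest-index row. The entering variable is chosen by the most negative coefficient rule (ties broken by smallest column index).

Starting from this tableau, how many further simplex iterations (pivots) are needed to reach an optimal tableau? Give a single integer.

pivot: p in, s1 out → z = 48/5
pivot: q in, s2 out → z = 1187/26
pivot: s1 in, s4 out → z = 923/19
No improving column remains; optimal.

3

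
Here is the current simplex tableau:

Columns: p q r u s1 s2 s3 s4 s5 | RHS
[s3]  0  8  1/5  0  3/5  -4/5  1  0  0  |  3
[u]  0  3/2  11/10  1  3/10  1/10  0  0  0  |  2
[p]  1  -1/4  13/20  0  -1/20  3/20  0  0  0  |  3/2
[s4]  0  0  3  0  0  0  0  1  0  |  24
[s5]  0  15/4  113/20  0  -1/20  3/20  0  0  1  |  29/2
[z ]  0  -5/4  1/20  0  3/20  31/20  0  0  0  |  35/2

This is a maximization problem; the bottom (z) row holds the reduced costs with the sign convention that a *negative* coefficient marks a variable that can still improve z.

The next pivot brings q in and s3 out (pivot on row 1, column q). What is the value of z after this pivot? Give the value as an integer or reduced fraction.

Minimum ratio for q: 3/8 = 3/8.
z changes by −(z-row coeff of q)·ratio = −(-5/4)·(3/8) = 15/32.
New z = 35/2 + (15/32) = 575/32.

575/32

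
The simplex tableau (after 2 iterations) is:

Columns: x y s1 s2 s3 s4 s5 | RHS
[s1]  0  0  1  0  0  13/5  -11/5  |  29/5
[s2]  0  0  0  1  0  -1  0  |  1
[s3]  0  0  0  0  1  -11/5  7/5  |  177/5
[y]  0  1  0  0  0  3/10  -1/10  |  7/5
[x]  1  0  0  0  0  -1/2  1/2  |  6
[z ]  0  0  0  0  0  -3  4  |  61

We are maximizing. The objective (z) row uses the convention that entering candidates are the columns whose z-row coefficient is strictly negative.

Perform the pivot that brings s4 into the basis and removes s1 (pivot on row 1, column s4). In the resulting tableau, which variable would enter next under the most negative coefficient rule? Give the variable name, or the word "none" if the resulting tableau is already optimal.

none

Pivot element 13/5. New z-row = old z-row − (-3)·(row 1/(13/5)).
Updated z-row coefficients: x: 0, y: 0, s1: 15/13, s2: 0, s3: 0, s4: 0, s5: 19/13.
No coefficient is strictly negative; the tableau after this pivot is optimal.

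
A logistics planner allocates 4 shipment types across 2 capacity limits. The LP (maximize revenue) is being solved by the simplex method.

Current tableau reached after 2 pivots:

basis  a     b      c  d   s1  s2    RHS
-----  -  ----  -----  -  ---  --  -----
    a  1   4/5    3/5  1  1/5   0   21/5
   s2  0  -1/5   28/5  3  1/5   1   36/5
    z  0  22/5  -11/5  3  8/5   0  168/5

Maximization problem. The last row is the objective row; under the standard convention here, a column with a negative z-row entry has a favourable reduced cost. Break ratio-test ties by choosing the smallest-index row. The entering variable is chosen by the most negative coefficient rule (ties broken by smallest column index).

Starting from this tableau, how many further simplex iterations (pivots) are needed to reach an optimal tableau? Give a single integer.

pivot: c in, s2 out → z = 255/7
No improving column remains; optimal.

1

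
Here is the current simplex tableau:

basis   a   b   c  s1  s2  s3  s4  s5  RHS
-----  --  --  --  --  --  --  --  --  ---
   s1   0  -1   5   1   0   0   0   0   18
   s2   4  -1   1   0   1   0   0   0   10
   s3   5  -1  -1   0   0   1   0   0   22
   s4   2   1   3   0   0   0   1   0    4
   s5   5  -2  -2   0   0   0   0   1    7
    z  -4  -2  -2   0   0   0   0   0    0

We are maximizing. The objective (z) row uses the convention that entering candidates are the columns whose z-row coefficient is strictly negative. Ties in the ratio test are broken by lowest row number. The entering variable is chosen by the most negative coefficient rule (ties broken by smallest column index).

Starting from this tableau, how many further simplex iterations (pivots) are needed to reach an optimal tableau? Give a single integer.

pivot: a in, s5 out → z = 28/5
pivot: b in, s4 out → z = 8
No improving column remains; optimal.

2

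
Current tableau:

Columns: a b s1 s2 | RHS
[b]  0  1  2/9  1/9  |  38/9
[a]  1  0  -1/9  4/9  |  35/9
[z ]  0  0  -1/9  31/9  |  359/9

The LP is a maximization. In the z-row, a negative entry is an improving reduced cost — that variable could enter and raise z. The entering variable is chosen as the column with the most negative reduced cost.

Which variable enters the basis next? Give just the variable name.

s1

Objective-row coefficients: a: 0, b: 0, s1: -1/9, s2: 31/9.
The most negative is -1/9 in column s1, so s1 enters.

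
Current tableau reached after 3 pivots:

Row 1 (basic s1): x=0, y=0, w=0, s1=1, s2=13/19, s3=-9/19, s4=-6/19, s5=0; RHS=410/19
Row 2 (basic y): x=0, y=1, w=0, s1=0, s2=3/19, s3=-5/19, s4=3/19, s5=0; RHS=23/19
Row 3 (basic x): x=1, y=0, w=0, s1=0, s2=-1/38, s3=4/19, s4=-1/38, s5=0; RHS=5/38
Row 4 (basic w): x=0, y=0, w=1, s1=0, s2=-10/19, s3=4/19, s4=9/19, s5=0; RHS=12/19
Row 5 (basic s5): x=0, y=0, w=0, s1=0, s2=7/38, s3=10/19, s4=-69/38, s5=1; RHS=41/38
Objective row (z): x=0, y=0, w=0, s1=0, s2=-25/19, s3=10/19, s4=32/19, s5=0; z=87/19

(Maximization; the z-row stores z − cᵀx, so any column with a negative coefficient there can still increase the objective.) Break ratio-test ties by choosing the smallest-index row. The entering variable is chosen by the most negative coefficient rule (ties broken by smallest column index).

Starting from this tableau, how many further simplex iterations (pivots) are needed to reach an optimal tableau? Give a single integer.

3

pivot: s2 in, s5 out → z = 86/7
pivot: s4 in, y out → z = 85/6
pivot: s3 in, x out → z = 15
No improving column remains; optimal.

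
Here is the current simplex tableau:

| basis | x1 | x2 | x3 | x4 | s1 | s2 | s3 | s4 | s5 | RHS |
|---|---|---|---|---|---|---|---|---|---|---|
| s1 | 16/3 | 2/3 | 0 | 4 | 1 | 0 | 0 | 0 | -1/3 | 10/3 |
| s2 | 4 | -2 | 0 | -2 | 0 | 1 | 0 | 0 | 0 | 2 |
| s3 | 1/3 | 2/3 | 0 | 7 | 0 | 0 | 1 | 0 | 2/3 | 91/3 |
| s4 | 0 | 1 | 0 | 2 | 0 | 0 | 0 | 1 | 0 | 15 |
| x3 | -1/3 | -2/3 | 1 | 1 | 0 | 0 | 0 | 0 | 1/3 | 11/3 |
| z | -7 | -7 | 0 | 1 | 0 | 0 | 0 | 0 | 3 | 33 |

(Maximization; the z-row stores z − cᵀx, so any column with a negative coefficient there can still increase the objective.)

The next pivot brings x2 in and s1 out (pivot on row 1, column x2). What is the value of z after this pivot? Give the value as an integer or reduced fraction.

Minimum ratio for x2: (10/3)/(2/3) = 5.
z changes by −(z-row coeff of x2)·ratio = −(-7)·5 = 35.
New z = 33 + 35 = 68.

68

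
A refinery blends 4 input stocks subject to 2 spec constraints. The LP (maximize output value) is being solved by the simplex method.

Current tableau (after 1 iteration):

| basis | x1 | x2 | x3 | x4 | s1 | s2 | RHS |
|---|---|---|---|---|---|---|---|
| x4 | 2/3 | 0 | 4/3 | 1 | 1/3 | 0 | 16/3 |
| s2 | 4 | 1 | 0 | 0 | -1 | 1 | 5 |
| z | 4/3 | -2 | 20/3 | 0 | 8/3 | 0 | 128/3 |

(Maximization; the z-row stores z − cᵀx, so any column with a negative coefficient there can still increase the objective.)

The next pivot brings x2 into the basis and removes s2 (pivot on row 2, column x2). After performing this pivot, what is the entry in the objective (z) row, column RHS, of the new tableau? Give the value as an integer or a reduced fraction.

Pivot element is row 2, column x2: 1.
Normalize row 2: new (row 2, RHS) = 5/1 = 5.
z-row ← z-row − (-2)·(new row 2): 128/3 − (-2)·5 = 158/3.

158/3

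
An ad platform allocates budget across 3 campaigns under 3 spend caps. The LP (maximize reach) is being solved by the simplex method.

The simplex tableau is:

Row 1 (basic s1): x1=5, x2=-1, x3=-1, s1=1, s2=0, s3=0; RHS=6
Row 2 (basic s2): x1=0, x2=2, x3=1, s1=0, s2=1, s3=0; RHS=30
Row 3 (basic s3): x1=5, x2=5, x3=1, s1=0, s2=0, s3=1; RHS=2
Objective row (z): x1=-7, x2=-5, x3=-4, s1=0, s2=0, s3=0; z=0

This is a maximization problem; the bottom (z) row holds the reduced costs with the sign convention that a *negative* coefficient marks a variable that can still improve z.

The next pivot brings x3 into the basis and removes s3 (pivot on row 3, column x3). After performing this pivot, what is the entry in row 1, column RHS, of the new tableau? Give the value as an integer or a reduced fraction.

8

Pivot element is row 3, column x3: 1.
Normalize row 3: new (row 3, RHS) = 2/1 = 2.
row 1 ← row 1 − (-1)·(new row 3): 6 − (-1)·2 = 8.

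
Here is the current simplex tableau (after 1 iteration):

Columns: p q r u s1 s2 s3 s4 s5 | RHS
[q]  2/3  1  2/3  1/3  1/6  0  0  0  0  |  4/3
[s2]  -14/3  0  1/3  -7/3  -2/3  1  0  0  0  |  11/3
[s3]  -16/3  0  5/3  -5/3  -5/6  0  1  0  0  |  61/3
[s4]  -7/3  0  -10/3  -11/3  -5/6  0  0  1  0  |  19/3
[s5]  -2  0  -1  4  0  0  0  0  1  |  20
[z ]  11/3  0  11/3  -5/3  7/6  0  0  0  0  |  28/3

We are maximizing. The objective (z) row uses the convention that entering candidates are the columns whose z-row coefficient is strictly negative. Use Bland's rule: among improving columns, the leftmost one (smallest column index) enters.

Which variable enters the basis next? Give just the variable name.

u

Objective-row coefficients: p: 11/3, q: 0, r: 11/3, u: -5/3, s1: 7/6, s2: 0, s3: 0, s4: 0, s5: 0.
Improving columns: u. Bland's rule picks the smallest column index → u.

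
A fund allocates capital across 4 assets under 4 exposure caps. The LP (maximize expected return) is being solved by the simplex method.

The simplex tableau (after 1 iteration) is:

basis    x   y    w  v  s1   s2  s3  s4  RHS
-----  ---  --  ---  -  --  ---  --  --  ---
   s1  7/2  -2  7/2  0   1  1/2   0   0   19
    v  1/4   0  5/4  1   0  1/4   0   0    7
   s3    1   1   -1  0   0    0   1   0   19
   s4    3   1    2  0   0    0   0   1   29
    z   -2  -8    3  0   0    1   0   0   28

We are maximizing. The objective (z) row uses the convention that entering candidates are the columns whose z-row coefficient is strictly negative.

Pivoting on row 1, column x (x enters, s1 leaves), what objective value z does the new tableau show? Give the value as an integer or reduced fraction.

272/7

Minimum ratio for x: 19/(7/2) = 38/7.
z changes by −(z-row coeff of x)·ratio = −(-2)·(38/7) = 76/7.
New z = 28 + (76/7) = 272/7.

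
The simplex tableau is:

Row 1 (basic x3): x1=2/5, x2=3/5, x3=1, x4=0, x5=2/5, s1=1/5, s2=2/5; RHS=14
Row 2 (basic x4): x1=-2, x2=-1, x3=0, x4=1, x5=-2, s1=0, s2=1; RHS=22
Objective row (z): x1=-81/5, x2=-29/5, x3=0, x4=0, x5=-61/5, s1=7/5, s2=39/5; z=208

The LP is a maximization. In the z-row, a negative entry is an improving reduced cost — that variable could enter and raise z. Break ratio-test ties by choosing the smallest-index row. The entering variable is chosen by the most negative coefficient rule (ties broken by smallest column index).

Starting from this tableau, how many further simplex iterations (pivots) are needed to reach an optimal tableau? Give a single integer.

1

pivot: x1 in, x3 out → z = 775
No improving column remains; optimal.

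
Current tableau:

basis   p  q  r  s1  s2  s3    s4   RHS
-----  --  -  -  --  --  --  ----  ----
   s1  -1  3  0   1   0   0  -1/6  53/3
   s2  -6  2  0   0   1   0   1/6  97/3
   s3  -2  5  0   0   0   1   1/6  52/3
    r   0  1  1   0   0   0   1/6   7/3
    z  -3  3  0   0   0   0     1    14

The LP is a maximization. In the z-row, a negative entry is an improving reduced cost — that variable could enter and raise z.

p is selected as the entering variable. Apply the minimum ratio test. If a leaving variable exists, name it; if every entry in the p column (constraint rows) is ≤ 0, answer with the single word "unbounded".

p-column entries: row 1: -1, row 2: -6, row 3: -2, row 4: 0. All ≤ 0, so p can increase without bound; the LP is unbounded in this direction.

unbounded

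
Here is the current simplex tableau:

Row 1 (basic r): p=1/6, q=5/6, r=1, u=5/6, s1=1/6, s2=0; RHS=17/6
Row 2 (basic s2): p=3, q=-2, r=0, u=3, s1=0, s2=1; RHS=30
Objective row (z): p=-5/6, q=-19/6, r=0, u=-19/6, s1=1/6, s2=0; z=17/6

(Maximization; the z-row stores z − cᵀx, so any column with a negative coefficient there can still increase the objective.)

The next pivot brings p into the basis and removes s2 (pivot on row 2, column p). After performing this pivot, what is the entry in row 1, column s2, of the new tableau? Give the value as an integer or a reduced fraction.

-1/18

Pivot element is row 2, column p: 3.
Normalize row 2: new (row 2, s2) = 1/3 = 1/3.
row 1 ← row 1 − (1/6)·(new row 2): 0 − (1/6)·(1/3) = -1/18.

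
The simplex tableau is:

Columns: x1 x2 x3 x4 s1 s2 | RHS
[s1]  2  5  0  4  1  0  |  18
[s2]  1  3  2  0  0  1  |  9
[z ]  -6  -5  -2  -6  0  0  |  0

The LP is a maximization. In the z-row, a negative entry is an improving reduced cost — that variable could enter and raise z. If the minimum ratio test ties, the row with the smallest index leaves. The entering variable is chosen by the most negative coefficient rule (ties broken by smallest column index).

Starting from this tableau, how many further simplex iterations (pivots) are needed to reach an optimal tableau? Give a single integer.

2

pivot: x1 in, s1 out → z = 54
pivot: x3 in, s2 out → z = 54
No improving column remains; optimal.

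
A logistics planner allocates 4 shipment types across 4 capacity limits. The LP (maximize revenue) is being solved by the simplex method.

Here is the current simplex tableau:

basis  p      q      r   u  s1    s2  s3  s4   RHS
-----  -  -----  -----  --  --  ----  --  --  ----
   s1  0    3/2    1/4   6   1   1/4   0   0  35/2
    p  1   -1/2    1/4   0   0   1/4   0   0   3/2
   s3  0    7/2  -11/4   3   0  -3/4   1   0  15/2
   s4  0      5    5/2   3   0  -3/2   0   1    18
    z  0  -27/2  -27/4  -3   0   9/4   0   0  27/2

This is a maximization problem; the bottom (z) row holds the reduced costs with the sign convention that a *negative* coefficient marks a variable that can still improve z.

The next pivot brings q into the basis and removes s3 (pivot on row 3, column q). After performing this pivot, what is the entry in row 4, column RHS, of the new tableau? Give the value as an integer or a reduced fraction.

51/7

Pivot element is row 3, column q: 7/2.
Normalize row 3: new (row 3, RHS) = (15/2)/(7/2) = 15/7.
row 4 ← row 4 − 5·(new row 3): 18 − 5·(15/7) = 51/7.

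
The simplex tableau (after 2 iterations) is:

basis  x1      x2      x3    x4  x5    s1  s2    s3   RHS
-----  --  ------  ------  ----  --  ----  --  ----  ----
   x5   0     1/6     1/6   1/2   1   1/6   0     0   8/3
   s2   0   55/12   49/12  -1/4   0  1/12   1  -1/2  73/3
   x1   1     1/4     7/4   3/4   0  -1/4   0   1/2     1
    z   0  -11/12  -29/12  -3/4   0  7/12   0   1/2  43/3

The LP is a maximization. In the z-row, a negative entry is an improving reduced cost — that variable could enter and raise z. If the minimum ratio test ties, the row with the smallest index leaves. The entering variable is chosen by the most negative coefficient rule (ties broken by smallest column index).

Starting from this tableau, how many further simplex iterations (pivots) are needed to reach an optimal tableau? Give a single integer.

3

pivot: x3 in, x1 out → z = 110/7
pivot: x2 in, x3 out → z = 18
pivot: s1 in, s2 out → z = 129/7
No improving column remains; optimal.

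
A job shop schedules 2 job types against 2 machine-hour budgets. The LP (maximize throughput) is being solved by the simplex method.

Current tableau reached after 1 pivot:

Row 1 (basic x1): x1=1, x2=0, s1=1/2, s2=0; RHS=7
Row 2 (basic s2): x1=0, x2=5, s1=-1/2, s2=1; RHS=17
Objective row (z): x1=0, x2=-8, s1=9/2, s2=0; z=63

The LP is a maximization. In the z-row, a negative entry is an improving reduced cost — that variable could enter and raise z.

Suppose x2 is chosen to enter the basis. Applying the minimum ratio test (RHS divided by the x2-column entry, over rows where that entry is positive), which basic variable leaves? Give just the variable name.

s2

Ratios: row 1 (x1): entry 0 ≤ 0, skip; row 2 (s2): 17/5 = 17/5.
Minimum ratio 17/5 is in the s2 row, so s2 leaves.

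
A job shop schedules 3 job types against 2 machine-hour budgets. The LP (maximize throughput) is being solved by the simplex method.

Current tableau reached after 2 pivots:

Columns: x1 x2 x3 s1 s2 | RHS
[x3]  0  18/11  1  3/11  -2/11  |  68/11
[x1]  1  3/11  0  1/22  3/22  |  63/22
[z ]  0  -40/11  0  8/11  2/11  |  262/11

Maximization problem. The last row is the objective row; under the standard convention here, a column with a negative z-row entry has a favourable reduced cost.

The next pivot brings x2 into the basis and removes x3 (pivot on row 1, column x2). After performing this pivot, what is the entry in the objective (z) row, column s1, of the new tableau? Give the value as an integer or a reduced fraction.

Pivot element is row 1, column x2: 18/11.
Normalize row 1: new (row 1, s1) = (3/11)/(18/11) = 1/6.
z-row ← z-row − (-40/11)·(new row 1): 8/11 − (-40/11)·(1/6) = 4/3.

4/3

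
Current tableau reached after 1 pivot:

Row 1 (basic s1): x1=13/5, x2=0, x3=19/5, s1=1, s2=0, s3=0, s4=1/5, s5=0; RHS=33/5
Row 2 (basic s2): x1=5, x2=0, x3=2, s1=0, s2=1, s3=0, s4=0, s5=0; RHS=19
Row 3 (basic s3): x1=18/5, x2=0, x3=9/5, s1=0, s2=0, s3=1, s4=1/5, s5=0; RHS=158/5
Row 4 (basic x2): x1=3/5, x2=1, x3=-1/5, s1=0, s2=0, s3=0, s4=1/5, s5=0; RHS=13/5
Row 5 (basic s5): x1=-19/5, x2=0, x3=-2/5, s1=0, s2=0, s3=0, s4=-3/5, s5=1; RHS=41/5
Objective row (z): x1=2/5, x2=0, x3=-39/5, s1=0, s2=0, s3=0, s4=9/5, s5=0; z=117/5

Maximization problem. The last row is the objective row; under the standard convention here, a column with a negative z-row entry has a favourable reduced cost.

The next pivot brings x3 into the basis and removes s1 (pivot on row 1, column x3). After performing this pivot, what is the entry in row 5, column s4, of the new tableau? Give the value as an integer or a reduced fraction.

-11/19

Pivot element is row 1, column x3: 19/5.
Normalize row 1: new (row 1, s4) = (1/5)/(19/5) = 1/19.
row 5 ← row 5 − (-2/5)·(new row 1): -3/5 − (-2/5)·(1/19) = -11/19.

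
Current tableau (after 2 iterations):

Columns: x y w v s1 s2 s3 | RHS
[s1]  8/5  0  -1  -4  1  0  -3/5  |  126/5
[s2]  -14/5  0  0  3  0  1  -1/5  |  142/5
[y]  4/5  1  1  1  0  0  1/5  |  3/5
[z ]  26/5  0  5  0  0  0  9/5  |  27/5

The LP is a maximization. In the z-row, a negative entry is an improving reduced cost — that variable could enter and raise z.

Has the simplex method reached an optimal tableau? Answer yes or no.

No objective-row coefficient is strictly negative, so no entering variable exists; the tableau is optimal.

yes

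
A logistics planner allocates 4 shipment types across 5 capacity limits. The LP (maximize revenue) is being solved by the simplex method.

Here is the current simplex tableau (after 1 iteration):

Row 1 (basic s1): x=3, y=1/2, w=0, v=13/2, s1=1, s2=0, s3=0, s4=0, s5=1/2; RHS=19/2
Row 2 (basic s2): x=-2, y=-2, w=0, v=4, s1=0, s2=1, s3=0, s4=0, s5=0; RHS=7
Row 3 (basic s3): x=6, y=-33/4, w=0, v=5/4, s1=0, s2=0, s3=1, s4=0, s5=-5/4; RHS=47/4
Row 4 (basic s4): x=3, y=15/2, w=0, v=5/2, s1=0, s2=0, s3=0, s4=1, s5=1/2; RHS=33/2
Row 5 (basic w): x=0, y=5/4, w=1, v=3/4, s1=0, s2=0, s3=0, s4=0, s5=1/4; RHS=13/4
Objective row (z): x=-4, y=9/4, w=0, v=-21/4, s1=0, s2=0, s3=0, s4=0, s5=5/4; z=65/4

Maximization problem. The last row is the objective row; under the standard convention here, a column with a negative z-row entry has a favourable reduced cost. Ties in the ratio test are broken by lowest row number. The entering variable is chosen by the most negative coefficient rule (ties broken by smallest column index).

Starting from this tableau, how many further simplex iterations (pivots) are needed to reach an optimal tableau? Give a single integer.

2

pivot: v in, s1 out → z = 311/13
pivot: x in, s3 out → z = 1260/47
No improving column remains; optimal.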